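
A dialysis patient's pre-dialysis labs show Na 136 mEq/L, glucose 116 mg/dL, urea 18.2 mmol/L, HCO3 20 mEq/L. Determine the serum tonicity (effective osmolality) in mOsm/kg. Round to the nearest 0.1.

278.4 mOsm/kg

Effective osmolality excludes urea (freely permeant across cell membranes):
2·Na + glucose/18
= 2·136 + 116/18
= 272 + 6.44
= 278.44 mOsm/kg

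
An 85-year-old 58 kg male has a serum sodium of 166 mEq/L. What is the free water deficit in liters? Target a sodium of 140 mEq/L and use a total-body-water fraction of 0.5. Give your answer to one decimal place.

5.4 L

TBW = 0.5 · 58 = 29 L
Free water deficit = TBW · (Na/140 − 1)
= 29 · (166/140 − 1)
= 29 · 0.1857
= 5.39 L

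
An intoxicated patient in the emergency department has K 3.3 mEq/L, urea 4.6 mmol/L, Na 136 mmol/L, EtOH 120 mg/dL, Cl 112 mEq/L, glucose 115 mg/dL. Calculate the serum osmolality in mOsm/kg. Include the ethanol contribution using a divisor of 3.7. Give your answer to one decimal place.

315.4 mOsm/kg

Calculated osmolality = 2·Na + glucose/18 + urea + ethanol/3.7
= 2·136 + 115/18 + 4.6 + 120/3.7
= 272 + 6.39 + 4.60 + 32.43
= 315.42 mOsm/kg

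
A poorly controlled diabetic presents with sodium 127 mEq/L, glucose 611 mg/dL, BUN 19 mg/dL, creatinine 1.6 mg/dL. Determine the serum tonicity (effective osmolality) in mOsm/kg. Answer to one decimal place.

287.9 mOsm/kg

Effective osmolality excludes urea (freely permeant across cell membranes):
2·Na + glucose/18
= 2·127 + 611/18
= 254 + 33.94
= 287.94 mOsm/kg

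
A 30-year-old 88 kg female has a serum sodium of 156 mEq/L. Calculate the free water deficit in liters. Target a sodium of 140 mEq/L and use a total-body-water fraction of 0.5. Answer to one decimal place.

TBW = 0.5 · 88 = 44 L
Free water deficit = TBW · (Na/140 − 1)
= 44 · (156/140 − 1)
= 44 · 0.1143
= 5.03 L

5.0 L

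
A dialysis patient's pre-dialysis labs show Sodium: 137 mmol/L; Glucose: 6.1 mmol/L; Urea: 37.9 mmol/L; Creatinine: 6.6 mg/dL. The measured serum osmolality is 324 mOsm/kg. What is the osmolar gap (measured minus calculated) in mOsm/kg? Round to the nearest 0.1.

6.0 mOsm/kg

Calculated osmolality = 2·Na + glucose + urea
= 2·137 + 6.1 + 37.9
= 274 + 6.10 + 37.90
= 318 mOsm/kg ≈ 318.0 mOsm/kg
Osmolar gap = measured − calculated = 324 − 318.0 = 6.0 mOsm/kg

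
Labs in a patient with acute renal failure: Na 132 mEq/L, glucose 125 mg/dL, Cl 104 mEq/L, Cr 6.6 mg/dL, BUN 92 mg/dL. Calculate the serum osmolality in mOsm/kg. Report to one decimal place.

303.8 mOsm/kg

Calculated osmolality = 2·Na + glucose/18 + BUN/2.8
= 2·132 + 125/18 + 92/2.8
= 264 + 6.94 + 32.86
= 303.8 mOsm/kg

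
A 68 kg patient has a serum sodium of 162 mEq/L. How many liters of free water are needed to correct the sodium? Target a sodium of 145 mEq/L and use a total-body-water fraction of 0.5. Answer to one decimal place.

TBW = 0.5 · 68 = 34 L
Free water deficit = TBW · (Na/145 − 1)
= 34 · (162/145 − 1)
= 34 · 0.1172
= 3.98 L

4.0 L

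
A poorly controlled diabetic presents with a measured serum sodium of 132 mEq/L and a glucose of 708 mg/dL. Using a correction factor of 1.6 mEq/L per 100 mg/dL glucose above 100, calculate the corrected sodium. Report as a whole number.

142 mEq/L

Corrected Na = measured Na + 1.6 · (glucose − 100)/100
= 132 + 1.6 · (708 − 100)/100
= 132 + 9.7
= 141.7 mEq/L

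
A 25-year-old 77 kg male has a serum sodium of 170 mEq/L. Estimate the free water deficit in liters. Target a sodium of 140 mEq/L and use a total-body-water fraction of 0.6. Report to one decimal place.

TBW = 0.6 · 77 = 46.2 L
Free water deficit = TBW · (Na/140 − 1)
= 46.2 · (170/140 − 1)
= 46.2 · 0.2143
= 9.9 L

9.9 L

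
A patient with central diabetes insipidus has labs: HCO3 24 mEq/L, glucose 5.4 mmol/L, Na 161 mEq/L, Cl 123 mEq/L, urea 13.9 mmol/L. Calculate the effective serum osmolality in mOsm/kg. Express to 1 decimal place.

Effective osmolality excludes urea (freely permeant across cell membranes):
2·Na + glucose
= 2·161 + 5.4
= 322 + 5.4
= 327.4 mOsm/kg

327.4 mOsm/kg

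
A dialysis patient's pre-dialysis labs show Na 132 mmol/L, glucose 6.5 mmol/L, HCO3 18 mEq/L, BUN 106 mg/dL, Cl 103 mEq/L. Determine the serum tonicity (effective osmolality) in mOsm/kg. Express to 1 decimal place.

Effective osmolality excludes urea (freely permeant across cell membranes):
2·Na + glucose
= 2·132 + 6.5
= 264 + 6.5
= 270.5 mOsm/kg

270.5 mOsm/kg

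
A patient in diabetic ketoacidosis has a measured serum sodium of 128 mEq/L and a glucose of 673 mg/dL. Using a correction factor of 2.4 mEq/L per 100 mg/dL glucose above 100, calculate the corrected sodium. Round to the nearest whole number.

142 mEq/L

Corrected Na = measured Na + 2.4 · (glucose − 100)/100
= 128 + 2.4 · (673 − 100)/100
= 128 + 13.8
= 141.8 mEq/L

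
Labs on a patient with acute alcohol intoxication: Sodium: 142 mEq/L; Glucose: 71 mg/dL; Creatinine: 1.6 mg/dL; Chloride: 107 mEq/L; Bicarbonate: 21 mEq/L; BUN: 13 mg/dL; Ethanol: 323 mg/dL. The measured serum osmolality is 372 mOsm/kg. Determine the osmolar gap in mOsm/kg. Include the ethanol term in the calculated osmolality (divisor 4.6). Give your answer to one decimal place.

Calculated osmolality = 2·Na + glucose/18 + BUN/2.8 + ethanol/4.6
= 2·142 + 71/18 + 13/2.8 + 323/4.6
= 284 + 3.94 + 4.64 + 70.22
= 362.8 mOsm/kg ≈ 362.8 mOsm/kg
Osmolar gap = measured − calculated = 372 − 362.8 = 9.2 mOsm/kg

9.2 mOsm/kg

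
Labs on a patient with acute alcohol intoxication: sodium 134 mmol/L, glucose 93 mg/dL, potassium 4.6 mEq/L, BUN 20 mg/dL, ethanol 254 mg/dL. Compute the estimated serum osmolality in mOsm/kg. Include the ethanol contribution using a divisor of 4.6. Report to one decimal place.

Calculated osmolality = 2·Na + glucose/18 + BUN/2.8 + ethanol/4.6
= 2·134 + 93/18 + 20/2.8 + 254/4.6
= 268 + 5.17 + 7.14 + 55.22
= 335.53 mOsm/kg

335.5 mOsm/kg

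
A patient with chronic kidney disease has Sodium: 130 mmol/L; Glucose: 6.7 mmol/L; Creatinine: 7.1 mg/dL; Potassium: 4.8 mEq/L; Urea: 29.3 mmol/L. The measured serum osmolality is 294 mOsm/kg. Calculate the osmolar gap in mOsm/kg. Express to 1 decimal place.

Calculated osmolality = 2·Na + glucose + urea
= 2·130 + 6.7 + 29.3
= 260 + 6.70 + 29.30
= 296 mOsm/kg ≈ 296.0 mOsm/kg
Osmolar gap = measured − calculated = 294 − 296.0 = -2.0 mOsm/kg

-2.0 mOsm/kg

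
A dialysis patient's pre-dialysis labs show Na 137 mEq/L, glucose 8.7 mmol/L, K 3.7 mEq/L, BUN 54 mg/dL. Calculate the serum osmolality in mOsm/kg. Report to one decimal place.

Calculated osmolality = 2·Na + glucose + BUN/2.8
= 2·137 + 8.7 + 54/2.8
= 274 + 8.70 + 19.29
= 301.99 mOsm/kg

302.0 mOsm/kg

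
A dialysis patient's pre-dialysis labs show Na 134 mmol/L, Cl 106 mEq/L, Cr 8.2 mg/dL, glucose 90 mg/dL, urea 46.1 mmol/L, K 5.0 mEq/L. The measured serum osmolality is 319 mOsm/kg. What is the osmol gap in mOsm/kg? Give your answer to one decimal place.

-0.1 mOsm/kg

Calculated osmolality = 2·Na + glucose/18 + urea
= 2·134 + 90/18 + 46.1
= 268 + 5 + 46.10
= 319.1 mOsm/kg ≈ 319.1 mOsm/kg
Osmolar gap = measured − calculated = 319 − 319.1 = -0.1 mOsm/kg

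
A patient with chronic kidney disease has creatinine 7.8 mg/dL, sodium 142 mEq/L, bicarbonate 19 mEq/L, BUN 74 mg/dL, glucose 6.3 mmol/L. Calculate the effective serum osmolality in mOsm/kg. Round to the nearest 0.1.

Effective osmolality excludes urea (freely permeant across cell membranes):
2·Na + glucose
= 2·142 + 6.3
= 284 + 6.3
= 290.3 mOsm/kg

290.3 mOsm/kg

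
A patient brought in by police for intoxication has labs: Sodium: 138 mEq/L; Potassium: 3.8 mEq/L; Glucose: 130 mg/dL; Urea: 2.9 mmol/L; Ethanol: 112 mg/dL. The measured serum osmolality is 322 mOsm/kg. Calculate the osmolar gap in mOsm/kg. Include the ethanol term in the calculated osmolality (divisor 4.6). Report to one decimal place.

11.5 mOsm/kg

Calculated osmolality = 2·Na + glucose/18 + urea + ethanol/4.6
= 2·138 + 130/18 + 2.9 + 112/4.6
= 276 + 7.22 + 2.90 + 24.35
= 310.47 mOsm/kg ≈ 310.5 mOsm/kg
Osmolar gap = measured − calculated = 322 − 310.5 = 11.5 mOsm/kg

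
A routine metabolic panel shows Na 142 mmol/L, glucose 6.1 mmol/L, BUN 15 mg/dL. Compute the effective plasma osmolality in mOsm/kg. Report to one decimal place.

Effective osmolality excludes urea (freely permeant across cell membranes):
2·Na + glucose
= 2·142 + 6.1
= 284 + 6.1
= 290.1 mOsm/kg

290.1 mOsm/kg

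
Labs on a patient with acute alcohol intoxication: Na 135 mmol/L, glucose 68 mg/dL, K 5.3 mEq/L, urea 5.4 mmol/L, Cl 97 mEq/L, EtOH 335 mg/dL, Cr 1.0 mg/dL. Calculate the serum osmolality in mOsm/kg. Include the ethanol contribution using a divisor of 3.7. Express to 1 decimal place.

369.7 mOsm/kg

Calculated osmolality = 2·Na + glucose/18 + urea + ethanol/3.7
= 2·135 + 68/18 + 5.4 + 335/3.7
= 270 + 3.78 + 5.40 + 90.54
= 369.72 mOsm/kg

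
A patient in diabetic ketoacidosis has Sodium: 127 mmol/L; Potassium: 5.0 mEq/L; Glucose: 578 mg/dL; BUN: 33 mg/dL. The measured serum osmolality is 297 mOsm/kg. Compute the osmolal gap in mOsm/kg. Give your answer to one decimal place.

Calculated osmolality = 2·Na + glucose/18 + BUN/2.8
= 2·127 + 578/18 + 33/2.8
= 254 + 32.11 + 11.79
= 297.9 mOsm/kg ≈ 297.9 mOsm/kg
Osmolar gap = measured − calculated = 297 − 297.9 = -0.9 mOsm/kg

-0.9 mOsm/kg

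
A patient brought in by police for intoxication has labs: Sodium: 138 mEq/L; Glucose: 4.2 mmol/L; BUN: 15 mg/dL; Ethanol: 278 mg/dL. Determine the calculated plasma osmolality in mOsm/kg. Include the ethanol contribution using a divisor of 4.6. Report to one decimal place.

Calculated osmolality = 2·Na + glucose + BUN/2.8 + ethanol/4.6
= 2·138 + 4.2 + 15/2.8 + 278/4.6
= 276 + 4.20 + 5.36 + 60.43
= 345.99 mOsm/kg

346.0 mOsm/kg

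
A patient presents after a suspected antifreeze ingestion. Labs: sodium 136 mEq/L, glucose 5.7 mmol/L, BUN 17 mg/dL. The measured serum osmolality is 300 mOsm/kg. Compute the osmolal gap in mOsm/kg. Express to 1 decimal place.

16.2 mOsm/kg

Calculated osmolality = 2·Na + glucose + BUN/2.8
= 2·136 + 5.7 + 17/2.8
= 272 + 5.70 + 6.07
= 283.77 mOsm/kg ≈ 283.8 mOsm/kg
Osmolar gap = measured − calculated = 300 − 283.8 = 16.2 mOsm/kg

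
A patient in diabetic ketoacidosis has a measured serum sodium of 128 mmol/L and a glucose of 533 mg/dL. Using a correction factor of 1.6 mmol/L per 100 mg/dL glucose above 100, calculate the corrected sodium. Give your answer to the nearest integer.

135 mmol/L

Corrected Na = measured Na + 1.6 · (glucose − 100)/100
= 128 + 1.6 · (533 − 100)/100
= 128 + 6.9
= 134.9 mmol/L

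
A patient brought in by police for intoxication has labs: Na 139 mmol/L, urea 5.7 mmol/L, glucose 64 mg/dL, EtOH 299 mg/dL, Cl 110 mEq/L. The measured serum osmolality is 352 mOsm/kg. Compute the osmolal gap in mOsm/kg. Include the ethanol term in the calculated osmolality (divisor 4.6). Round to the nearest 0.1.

-0.3 mOsm/kg

Calculated osmolality = 2·Na + glucose/18 + urea + ethanol/4.6
= 2·139 + 64/18 + 5.7 + 299/4.6
= 278 + 3.56 + 5.70 + 65
= 352.26 mOsm/kg ≈ 352.3 mOsm/kg
Osmolar gap = measured − calculated = 352 − 352.3 = -0.3 mOsm/kg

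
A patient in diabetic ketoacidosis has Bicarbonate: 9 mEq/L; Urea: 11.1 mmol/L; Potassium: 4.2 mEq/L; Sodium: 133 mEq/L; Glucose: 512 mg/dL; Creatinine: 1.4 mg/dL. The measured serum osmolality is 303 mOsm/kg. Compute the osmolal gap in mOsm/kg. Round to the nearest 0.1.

Calculated osmolality = 2·Na + glucose/18 + urea
= 2·133 + 512/18 + 11.1
= 266 + 28.44 + 11.10
= 305.54 mOsm/kg ≈ 305.5 mOsm/kg
Osmolar gap = measured − calculated = 303 − 305.5 = -2.5 mOsm/kg

-2.5 mOsm/kg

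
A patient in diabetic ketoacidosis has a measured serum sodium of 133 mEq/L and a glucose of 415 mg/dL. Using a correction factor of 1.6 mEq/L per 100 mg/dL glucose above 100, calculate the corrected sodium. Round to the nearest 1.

Corrected Na = measured Na + 1.6 · (glucose − 100)/100
= 133 + 1.6 · (415 − 100)/100
= 133 + 5
= 138 mEq/L

138 mEq/L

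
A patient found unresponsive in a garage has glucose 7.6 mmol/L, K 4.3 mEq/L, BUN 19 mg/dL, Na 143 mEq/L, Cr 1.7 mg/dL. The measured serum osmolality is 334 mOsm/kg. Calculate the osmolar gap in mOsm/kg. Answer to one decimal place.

33.6 mOsm/kg

Calculated osmolality = 2·Na + glucose + BUN/2.8
= 2·143 + 7.6 + 19/2.8
= 286 + 7.60 + 6.79
= 300.39 mOsm/kg ≈ 300.4 mOsm/kg
Osmolar gap = measured − calculated = 334 − 300.4 = 33.6 mOsm/kg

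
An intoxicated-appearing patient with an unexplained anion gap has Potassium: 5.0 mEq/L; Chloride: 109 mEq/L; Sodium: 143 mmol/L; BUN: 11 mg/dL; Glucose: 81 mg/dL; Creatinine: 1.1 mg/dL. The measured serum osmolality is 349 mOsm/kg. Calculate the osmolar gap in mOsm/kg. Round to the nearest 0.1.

54.6 mOsm/kg

Calculated osmolality = 2·Na + glucose/18 + BUN/2.8
= 2·143 + 81/18 + 11/2.8
= 286 + 4.50 + 3.93
= 294.43 mOsm/kg ≈ 294.4 mOsm/kg
Osmolar gap = measured − calculated = 349 − 294.4 = 54.6 mOsm/kg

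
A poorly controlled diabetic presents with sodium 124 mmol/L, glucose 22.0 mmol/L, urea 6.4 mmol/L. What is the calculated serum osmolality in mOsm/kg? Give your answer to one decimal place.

276.4 mOsm/kg

Calculated osmolality = 2·Na + glucose + urea
= 2·124 + 22 + 6.4
= 248 + 22 + 6.40
= 276.4 mOsm/kg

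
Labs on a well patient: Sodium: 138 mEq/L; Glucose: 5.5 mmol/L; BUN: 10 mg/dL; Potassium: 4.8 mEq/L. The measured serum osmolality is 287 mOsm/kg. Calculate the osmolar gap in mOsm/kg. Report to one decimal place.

Calculated osmolality = 2·Na + glucose + BUN/2.8
= 2·138 + 5.5 + 10/2.8
= 276 + 5.50 + 3.57
= 285.07 mOsm/kg ≈ 285.1 mOsm/kg
Osmolar gap = measured − calculated = 287 − 285.1 = 1.9 mOsm/kg

1.9 mOsm/kg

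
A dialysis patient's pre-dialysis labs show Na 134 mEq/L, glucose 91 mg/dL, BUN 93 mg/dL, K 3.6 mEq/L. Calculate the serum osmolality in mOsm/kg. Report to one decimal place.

Calculated osmolality = 2·Na + glucose/18 + BUN/2.8
= 2·134 + 91/18 + 93/2.8
= 268 + 5.06 + 33.21
= 306.27 mOsm/kg

306.3 mOsm/kg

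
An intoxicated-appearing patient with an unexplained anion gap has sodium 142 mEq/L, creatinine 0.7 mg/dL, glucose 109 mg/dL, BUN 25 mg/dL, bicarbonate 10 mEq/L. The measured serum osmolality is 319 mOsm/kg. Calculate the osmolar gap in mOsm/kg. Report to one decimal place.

20.0 mOsm/kg

Calculated osmolality = 2·Na + glucose/18 + BUN/2.8
= 2·142 + 109/18 + 25/2.8
= 284 + 6.06 + 8.93
= 298.99 mOsm/kg ≈ 299.0 mOsm/kg
Osmolar gap = measured − calculated = 319 − 299.0 = 20.0 mOsm/kg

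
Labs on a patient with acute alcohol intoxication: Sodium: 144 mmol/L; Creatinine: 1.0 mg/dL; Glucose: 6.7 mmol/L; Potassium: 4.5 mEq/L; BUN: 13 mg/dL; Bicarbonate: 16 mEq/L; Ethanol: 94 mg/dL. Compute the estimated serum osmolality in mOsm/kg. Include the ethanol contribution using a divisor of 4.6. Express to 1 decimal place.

319.8 mOsm/kg

Calculated osmolality = 2·Na + glucose + BUN/2.8 + ethanol/4.6
= 2·144 + 6.7 + 13/2.8 + 94/4.6
= 288 + 6.70 + 4.64 + 20.43
= 319.77 mOsm/kg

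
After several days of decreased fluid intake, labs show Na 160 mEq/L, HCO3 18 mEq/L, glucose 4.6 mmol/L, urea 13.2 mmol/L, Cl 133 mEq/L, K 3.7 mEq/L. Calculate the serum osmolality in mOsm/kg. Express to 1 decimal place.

Calculated osmolality = 2·Na + glucose + urea
= 2·160 + 4.6 + 13.2
= 320 + 4.60 + 13.20
= 337.8 mOsm/kg

337.8 mOsm/kg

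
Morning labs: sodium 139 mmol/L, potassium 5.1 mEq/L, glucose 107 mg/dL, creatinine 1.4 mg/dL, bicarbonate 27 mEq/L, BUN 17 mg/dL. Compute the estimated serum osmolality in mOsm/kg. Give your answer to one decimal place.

Calculated osmolality = 2·Na + glucose/18 + BUN/2.8
= 2·139 + 107/18 + 17/2.8
= 278 + 5.94 + 6.07
= 290.01 mOsm/kg

290.0 mOsm/kg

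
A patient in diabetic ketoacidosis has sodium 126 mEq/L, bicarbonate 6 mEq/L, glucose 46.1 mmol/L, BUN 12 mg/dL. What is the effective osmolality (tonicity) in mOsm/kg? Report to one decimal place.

298.1 mOsm/kg

Effective osmolality excludes urea (freely permeant across cell membranes):
2·Na + glucose
= 2·126 + 46.1
= 252 + 46.1
= 298.1 mOsm/kg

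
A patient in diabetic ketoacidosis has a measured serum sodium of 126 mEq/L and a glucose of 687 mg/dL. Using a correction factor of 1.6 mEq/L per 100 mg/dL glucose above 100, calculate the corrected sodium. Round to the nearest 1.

135 mEq/L

Corrected Na = measured Na + 1.6 · (glucose − 100)/100
= 126 + 1.6 · (687 − 100)/100
= 126 + 9.4
= 135.4 mEq/L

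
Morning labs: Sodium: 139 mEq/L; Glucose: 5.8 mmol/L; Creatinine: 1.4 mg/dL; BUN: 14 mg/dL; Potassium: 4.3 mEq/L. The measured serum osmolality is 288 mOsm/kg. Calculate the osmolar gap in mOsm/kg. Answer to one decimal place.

Calculated osmolality = 2·Na + glucose + BUN/2.8
= 2·139 + 5.8 + 14/2.8
= 278 + 5.80 + 5
= 288.8 mOsm/kg ≈ 288.8 mOsm/kg
Osmolar gap = measured − calculated = 288 − 288.8 = -0.8 mOsm/kg

-0.8 mOsm/kg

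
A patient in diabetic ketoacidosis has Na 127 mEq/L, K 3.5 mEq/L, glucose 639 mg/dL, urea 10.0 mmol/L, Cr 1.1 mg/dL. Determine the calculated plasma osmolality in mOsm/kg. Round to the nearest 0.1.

Calculated osmolality = 2·Na + glucose/18 + urea
= 2·127 + 639/18 + 10
= 254 + 35.50 + 10
= 299.5 mOsm/kg

299.5 mOsm/kg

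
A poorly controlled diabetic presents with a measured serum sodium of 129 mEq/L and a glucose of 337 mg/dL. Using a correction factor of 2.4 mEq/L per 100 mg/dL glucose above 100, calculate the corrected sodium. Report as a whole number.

Corrected Na = measured Na + 2.4 · (glucose − 100)/100
= 129 + 2.4 · (337 − 100)/100
= 129 + 5.7
= 134.7 mEq/L

135 mEq/L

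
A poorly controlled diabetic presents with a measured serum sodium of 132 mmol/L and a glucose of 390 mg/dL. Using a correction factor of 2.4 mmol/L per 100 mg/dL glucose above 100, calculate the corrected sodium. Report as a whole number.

Corrected Na = measured Na + 2.4 · (glucose − 100)/100
= 132 + 2.4 · (390 − 100)/100
= 132 + 7
= 139 mmol/L

139 mmol/L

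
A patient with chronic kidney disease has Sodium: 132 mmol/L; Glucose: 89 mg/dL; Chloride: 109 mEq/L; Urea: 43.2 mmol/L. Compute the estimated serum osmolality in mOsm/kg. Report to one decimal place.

312.1 mOsm/kg

Calculated osmolality = 2·Na + glucose/18 + urea
= 2·132 + 89/18 + 43.2
= 264 + 4.94 + 43.20
= 312.14 mOsm/kg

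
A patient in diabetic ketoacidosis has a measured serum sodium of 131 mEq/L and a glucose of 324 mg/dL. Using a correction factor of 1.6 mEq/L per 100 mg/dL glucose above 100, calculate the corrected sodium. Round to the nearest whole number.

Corrected Na = measured Na + 1.6 · (glucose − 100)/100
= 131 + 1.6 · (324 − 100)/100
= 131 + 3.6
= 134.6 mEq/L

135 mEq/L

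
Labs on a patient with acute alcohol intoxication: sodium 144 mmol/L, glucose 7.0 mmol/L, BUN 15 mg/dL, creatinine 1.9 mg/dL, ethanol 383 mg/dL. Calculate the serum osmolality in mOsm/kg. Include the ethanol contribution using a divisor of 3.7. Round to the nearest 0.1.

403.9 mOsm/kg

Calculated osmolality = 2·Na + glucose + BUN/2.8 + ethanol/3.7
= 2·144 + 7 + 15/2.8 + 383/3.7
= 288 + 7 + 5.36 + 103.51
= 403.87 mOsm/kg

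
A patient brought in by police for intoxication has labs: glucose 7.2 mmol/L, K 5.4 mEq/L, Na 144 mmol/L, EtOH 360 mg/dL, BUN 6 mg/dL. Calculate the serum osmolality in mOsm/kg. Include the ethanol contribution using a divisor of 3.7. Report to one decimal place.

394.6 mOsm/kg

Calculated osmolality = 2·Na + glucose + BUN/2.8 + ethanol/3.7
= 2·144 + 7.2 + 6/2.8 + 360/3.7
= 288 + 7.20 + 2.14 + 97.30
= 394.64 mOsm/kg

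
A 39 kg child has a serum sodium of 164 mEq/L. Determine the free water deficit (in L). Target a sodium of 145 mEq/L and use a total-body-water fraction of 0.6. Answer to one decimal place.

3.1 L

TBW = 0.6 · 39 = 23.4 L
Free water deficit = TBW · (Na/145 − 1)
= 23.4 · (164/145 − 1)
= 23.4 · 0.131
= 3.07 L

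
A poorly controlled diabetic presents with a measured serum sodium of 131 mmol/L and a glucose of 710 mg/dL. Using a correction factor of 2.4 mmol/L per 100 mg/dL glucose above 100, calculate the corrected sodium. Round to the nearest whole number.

146 mmol/L

Corrected Na = measured Na + 2.4 · (glucose − 100)/100
= 131 + 2.4 · (710 − 100)/100
= 131 + 14.6
= 145.6 mmol/L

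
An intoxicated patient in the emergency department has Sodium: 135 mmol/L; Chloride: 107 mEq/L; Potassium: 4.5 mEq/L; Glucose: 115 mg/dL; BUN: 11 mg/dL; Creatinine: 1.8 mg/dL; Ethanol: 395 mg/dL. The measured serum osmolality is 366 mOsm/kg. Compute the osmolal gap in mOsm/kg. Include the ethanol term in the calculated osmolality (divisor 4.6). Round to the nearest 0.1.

-0.2 mOsm/kg

Calculated osmolality = 2·Na + glucose/18 + BUN/2.8 + ethanol/4.6
= 2·135 + 115/18 + 11/2.8 + 395/4.6
= 270 + 6.39 + 3.93 + 85.87
= 366.19 mOsm/kg ≈ 366.2 mOsm/kg
Osmolar gap = measured − calculated = 366 − 366.2 = -0.2 mOsm/kg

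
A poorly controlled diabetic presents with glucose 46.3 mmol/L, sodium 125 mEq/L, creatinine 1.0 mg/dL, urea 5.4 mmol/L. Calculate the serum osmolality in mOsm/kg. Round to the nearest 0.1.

301.7 mOsm/kg

Calculated osmolality = 2·Na + glucose + urea
= 2·125 + 46.3 + 5.4
= 250 + 46.30 + 5.40
= 301.7 mOsm/kg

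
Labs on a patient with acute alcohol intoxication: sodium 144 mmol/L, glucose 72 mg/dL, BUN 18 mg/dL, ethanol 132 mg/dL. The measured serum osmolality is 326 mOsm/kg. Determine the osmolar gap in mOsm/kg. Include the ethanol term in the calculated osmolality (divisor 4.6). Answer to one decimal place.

Calculated osmolality = 2·Na + glucose/18 + BUN/2.8 + ethanol/4.6
= 2·144 + 72/18 + 18/2.8 + 132/4.6
= 288 + 4 + 6.43 + 28.70
= 327.13 mOsm/kg ≈ 327.1 mOsm/kg
Osmolar gap = measured − calculated = 326 − 327.1 = -1.1 mOsm/kg

-1.1 mOsm/kg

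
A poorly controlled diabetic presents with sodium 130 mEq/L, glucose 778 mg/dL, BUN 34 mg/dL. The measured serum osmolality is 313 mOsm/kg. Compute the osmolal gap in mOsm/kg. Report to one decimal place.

Calculated osmolality = 2·Na + glucose/18 + BUN/2.8
= 2·130 + 778/18 + 34/2.8
= 260 + 43.22 + 12.14
= 315.36 mOsm/kg ≈ 315.4 mOsm/kg
Osmolar gap = measured − calculated = 313 − 315.4 = -2.4 mOsm/kg

-2.4 mOsm/kg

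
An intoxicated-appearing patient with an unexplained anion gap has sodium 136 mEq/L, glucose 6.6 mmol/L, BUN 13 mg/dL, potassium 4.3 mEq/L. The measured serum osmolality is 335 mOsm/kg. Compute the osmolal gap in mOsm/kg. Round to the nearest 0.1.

Calculated osmolality = 2·Na + glucose + BUN/2.8
= 2·136 + 6.6 + 13/2.8
= 272 + 6.60 + 4.64
= 283.24 mOsm/kg ≈ 283.2 mOsm/kg
Osmolar gap = measured − calculated = 335 − 283.2 = 51.8 mOsm/kg

51.8 mOsm/kg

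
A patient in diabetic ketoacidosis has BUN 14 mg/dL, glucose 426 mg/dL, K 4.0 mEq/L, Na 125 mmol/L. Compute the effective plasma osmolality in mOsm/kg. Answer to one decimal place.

273.7 mOsm/kg

Effective osmolality excludes urea (freely permeant across cell membranes):
2·Na + glucose/18
= 2·125 + 426/18
= 250 + 23.67
= 273.67 mOsm/kg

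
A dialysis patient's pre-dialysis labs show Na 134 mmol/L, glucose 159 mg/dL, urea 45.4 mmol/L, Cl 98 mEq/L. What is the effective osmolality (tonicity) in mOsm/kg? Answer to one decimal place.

Effective osmolality excludes urea (freely permeant across cell membranes):
2·Na + glucose/18
= 2·134 + 159/18
= 268 + 8.83
= 276.83 mOsm/kg

276.8 mOsm/kg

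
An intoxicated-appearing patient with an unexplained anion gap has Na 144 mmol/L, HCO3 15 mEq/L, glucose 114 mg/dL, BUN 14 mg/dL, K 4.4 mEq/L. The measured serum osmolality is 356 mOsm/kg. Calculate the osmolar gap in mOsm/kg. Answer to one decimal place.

Calculated osmolality = 2·Na + glucose/18 + BUN/2.8
= 2·144 + 114/18 + 14/2.8
= 288 + 6.33 + 5
= 299.33 mOsm/kg ≈ 299.3 mOsm/kg
Osmolar gap = measured − calculated = 356 − 299.3 = 56.7 mOsm/kg

56.7 mOsm/kg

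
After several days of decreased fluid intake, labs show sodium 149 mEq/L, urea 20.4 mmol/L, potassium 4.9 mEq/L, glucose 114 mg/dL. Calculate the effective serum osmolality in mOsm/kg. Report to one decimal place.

304.3 mOsm/kg

Effective osmolality excludes urea (freely permeant across cell membranes):
2·Na + glucose/18
= 2·149 + 114/18
= 298 + 6.33
= 304.33 mOsm/kg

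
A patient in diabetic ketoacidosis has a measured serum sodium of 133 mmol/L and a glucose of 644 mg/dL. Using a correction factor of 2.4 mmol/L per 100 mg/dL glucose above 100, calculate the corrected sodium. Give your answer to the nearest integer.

146 mmol/L

Corrected Na = measured Na + 2.4 · (glucose − 100)/100
= 133 + 2.4 · (644 − 100)/100
= 133 + 13.1
= 146.1 mmol/L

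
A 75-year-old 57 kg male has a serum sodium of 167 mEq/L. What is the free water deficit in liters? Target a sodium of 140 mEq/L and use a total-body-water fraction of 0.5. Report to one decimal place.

TBW = 0.5 · 57 = 28.5 L
Free water deficit = TBW · (Na/140 − 1)
= 28.5 · (167/140 − 1)
= 28.5 · 0.1929
= 5.5 L

5.5 L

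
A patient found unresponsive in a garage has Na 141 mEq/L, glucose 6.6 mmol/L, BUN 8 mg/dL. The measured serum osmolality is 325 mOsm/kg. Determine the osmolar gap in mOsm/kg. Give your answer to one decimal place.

Calculated osmolality = 2·Na + glucose + BUN/2.8
= 2·141 + 6.6 + 8/2.8
= 282 + 6.60 + 2.86
= 291.46 mOsm/kg ≈ 291.5 mOsm/kg
Osmolar gap = measured − calculated = 325 − 291.5 = 33.5 mOsm/kg

33.5 mOsm/kg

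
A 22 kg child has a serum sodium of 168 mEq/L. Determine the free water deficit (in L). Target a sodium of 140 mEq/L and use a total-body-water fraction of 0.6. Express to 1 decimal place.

2.6 L

TBW = 0.6 · 22 = 13.2 L
Free water deficit = TBW · (Na/140 − 1)
= 13.2 · (168/140 − 1)
= 13.2 · 0.2
= 2.64 L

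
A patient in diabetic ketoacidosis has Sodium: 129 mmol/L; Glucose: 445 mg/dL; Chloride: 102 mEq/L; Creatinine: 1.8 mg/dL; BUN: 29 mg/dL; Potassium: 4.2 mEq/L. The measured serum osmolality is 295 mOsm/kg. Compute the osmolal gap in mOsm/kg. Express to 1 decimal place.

Calculated osmolality = 2·Na + glucose/18 + BUN/2.8
= 2·129 + 445/18 + 29/2.8
= 258 + 24.72 + 10.36
= 293.08 mOsm/kg ≈ 293.1 mOsm/kg
Osmolar gap = measured − calculated = 295 − 293.1 = 1.9 mOsm/kg

1.9 mOsm/kg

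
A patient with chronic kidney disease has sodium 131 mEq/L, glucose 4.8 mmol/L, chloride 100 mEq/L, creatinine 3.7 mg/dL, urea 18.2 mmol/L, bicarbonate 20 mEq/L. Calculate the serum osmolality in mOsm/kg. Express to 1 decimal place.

Calculated osmolality = 2·Na + glucose + urea
= 2·131 + 4.8 + 18.2
= 262 + 4.80 + 18.20
= 285 mOsm/kg

285.0 mOsm/kg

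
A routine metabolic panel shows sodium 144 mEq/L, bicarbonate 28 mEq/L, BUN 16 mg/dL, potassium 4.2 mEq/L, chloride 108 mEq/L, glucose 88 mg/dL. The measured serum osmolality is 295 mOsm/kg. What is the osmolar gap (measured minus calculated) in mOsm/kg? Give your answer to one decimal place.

-3.6 mOsm/kg

Calculated osmolality = 2·Na + glucose/18 + BUN/2.8
= 2·144 + 88/18 + 16/2.8
= 288 + 4.89 + 5.71
= 298.6 mOsm/kg ≈ 298.6 mOsm/kg
Osmolar gap = measured − calculated = 295 − 298.6 = -3.6 mOsm/kg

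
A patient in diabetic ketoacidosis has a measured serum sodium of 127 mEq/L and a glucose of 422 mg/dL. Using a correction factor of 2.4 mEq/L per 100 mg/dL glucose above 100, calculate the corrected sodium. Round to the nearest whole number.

135 mEq/L

Corrected Na = measured Na + 2.4 · (glucose − 100)/100
= 127 + 2.4 · (422 − 100)/100
= 127 + 7.7
= 134.7 mEq/L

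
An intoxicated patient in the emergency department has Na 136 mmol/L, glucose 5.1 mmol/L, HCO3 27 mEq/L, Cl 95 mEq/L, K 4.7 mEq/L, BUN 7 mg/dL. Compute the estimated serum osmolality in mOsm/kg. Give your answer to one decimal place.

Calculated osmolality = 2·Na + glucose + BUN/2.8
= 2·136 + 5.1 + 7/2.8
= 272 + 5.10 + 2.50
= 279.6 mOsm/kg

279.6 mOsm/kg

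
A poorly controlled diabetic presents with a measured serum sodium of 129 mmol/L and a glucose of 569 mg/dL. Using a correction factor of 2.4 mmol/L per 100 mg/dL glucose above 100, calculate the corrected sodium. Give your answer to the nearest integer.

Corrected Na = measured Na + 2.4 · (glucose − 100)/100
= 129 + 2.4 · (569 − 100)/100
= 129 + 11.3
= 140.3 mmol/L

140 mmol/L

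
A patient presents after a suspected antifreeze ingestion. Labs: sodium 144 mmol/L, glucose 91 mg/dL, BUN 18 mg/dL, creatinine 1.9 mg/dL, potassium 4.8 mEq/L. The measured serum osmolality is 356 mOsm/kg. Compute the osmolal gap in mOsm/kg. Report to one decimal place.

Calculated osmolality = 2·Na + glucose/18 + BUN/2.8
= 2·144 + 91/18 + 18/2.8
= 288 + 5.06 + 6.43
= 299.49 mOsm/kg ≈ 299.5 mOsm/kg
Osmolar gap = measured − calculated = 356 − 299.5 = 56.5 mOsm/kg

56.5 mOsm/kg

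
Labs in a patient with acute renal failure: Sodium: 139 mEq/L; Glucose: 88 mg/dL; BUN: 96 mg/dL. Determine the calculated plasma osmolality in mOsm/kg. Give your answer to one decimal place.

Calculated osmolality = 2·Na + glucose/18 + BUN/2.8
= 2·139 + 88/18 + 96/2.8
= 278 + 4.89 + 34.29
= 317.18 mOsm/kg

317.2 mOsm/kg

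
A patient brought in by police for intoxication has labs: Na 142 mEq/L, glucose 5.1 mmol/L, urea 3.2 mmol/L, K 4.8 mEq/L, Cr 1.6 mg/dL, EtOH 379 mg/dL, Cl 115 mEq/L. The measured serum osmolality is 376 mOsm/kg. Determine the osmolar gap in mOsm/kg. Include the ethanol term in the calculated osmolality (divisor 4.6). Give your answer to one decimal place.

1.3 mOsm/kg

Calculated osmolality = 2·Na + glucose + urea + ethanol/4.6
= 2·142 + 5.1 + 3.2 + 379/4.6
= 284 + 5.10 + 3.20 + 82.39
= 374.69 mOsm/kg ≈ 374.7 mOsm/kg
Osmolar gap = measured − calculated = 376 − 374.7 = 1.3 mOsm/kg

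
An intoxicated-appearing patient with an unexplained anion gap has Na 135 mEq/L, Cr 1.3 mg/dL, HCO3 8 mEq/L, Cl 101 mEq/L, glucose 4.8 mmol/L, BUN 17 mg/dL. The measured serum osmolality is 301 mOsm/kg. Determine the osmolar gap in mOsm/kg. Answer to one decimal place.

20.1 mOsm/kg

Calculated osmolality = 2·Na + glucose + BUN/2.8
= 2·135 + 4.8 + 17/2.8
= 270 + 4.80 + 6.07
= 280.87 mOsm/kg ≈ 280.9 mOsm/kg
Osmolar gap = measured − calculated = 301 − 280.9 = 20.1 mOsm/kg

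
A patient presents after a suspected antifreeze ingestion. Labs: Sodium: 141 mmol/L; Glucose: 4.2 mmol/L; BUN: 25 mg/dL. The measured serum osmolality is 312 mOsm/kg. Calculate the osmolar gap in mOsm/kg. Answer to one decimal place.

16.9 mOsm/kg

Calculated osmolality = 2·Na + glucose + BUN/2.8
= 2·141 + 4.2 + 25/2.8
= 282 + 4.20 + 8.93
= 295.13 mOsm/kg ≈ 295.1 mOsm/kg
Osmolar gap = measured − calculated = 312 − 295.1 = 16.9 mOsm/kg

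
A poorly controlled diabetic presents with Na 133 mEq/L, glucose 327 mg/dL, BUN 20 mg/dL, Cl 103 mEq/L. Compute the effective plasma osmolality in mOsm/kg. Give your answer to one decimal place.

284.2 mOsm/kg

Effective osmolality excludes urea (freely permeant across cell membranes):
2·Na + glucose/18
= 2·133 + 327/18
= 266 + 18.17
= 284.17 mOsm/kg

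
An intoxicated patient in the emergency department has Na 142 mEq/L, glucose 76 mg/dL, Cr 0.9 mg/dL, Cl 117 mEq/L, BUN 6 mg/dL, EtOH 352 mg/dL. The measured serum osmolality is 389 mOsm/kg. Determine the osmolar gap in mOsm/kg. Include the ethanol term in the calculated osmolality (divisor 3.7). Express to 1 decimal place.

Calculated osmolality = 2·Na + glucose/18 + BUN/2.8 + ethanol/3.7
= 2·142 + 76/18 + 6/2.8 + 352/3.7
= 284 + 4.22 + 2.14 + 95.14
= 385.5 mOsm/kg ≈ 385.5 mOsm/kg
Osmolar gap = measured − calculated = 389 − 385.5 = 3.5 mOsm/kg

3.5 mOsm/kg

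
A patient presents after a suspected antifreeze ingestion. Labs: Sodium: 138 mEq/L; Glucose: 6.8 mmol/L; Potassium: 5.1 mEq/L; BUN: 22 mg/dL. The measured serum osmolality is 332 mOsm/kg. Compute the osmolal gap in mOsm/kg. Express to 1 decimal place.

41.3 mOsm/kg

Calculated osmolality = 2·Na + glucose + BUN/2.8
= 2·138 + 6.8 + 22/2.8
= 276 + 6.80 + 7.86
= 290.66 mOsm/kg ≈ 290.7 mOsm/kg
Osmolar gap = measured − calculated = 332 − 290.7 = 41.3 mOsm/kg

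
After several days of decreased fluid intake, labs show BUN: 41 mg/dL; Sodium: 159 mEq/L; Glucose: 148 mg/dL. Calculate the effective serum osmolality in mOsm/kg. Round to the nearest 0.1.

326.2 mOsm/kg

Effective osmolality excludes urea (freely permeant across cell membranes):
2·Na + glucose/18
= 2·159 + 148/18
= 318 + 8.22
= 326.22 mOsm/kg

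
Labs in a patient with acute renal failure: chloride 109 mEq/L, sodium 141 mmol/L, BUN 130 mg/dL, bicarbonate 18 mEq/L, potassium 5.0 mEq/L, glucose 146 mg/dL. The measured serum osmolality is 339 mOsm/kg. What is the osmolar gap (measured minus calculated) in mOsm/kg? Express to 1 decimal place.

2.5 mOsm/kg

Calculated osmolality = 2·Na + glucose/18 + BUN/2.8
= 2·141 + 146/18 + 130/2.8
= 282 + 8.11 + 46.43
= 336.54 mOsm/kg ≈ 336.5 mOsm/kg
Osmolar gap = measured − calculated = 339 − 336.5 = 2.5 mOsm/kg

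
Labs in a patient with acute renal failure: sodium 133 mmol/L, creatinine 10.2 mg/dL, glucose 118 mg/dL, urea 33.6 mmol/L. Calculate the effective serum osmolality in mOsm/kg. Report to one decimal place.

Effective osmolality excludes urea (freely permeant across cell membranes):
2·Na + glucose/18
= 2·133 + 118/18
= 266 + 6.56
= 272.56 mOsm/kg

272.6 mOsm/kg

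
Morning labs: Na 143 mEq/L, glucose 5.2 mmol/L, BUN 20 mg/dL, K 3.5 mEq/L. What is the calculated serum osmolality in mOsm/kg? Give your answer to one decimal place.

298.3 mOsm/kg

Calculated osmolality = 2·Na + glucose + BUN/2.8
= 2·143 + 5.2 + 20/2.8
= 286 + 5.20 + 7.14
= 298.34 mOsm/kg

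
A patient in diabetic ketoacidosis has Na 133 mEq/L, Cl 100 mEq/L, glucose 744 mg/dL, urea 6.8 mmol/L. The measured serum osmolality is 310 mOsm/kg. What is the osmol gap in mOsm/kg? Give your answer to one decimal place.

-4.1 mOsm/kg

Calculated osmolality = 2·Na + glucose/18 + urea
= 2·133 + 744/18 + 6.8
= 266 + 41.33 + 6.80
= 314.13 mOsm/kg ≈ 314.1 mOsm/kg
Osmolar gap = measured − calculated = 310 − 314.1 = -4.1 mOsm/kg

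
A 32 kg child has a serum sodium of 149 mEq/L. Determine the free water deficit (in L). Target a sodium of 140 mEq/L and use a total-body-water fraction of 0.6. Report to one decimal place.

TBW = 0.6 · 32 = 19.2 L
Free water deficit = TBW · (Na/140 − 1)
= 19.2 · (149/140 − 1)
= 19.2 · 0.0643
= 1.23 L

1.2 L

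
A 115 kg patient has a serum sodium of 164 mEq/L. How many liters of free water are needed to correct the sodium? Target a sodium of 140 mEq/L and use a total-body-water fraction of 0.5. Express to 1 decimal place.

TBW = 0.5 · 115 = 57.5 L
Free water deficit = TBW · (Na/140 − 1)
= 57.5 · (164/140 − 1)
= 57.5 · 0.1714
= 9.86 L

9.9 L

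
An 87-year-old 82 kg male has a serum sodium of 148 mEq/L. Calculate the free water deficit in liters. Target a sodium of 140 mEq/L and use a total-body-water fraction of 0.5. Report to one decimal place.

2.3 L

TBW = 0.5 · 82 = 41 L
Free water deficit = TBW · (Na/140 − 1)
= 41 · (148/140 − 1)
= 41 · 0.0571
= 2.34 L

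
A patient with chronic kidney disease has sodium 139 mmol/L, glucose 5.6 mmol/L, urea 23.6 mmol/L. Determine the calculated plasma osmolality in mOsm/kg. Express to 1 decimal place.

307.2 mOsm/kg

Calculated osmolality = 2·Na + glucose + urea
= 2·139 + 5.6 + 23.6
= 278 + 5.60 + 23.60
= 307.2 mOsm/kg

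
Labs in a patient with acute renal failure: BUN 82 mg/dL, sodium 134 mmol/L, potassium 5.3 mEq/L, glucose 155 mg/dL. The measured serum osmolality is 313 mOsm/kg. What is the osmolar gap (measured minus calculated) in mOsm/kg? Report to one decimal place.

Calculated osmolality = 2·Na + glucose/18 + BUN/2.8
= 2·134 + 155/18 + 82/2.8
= 268 + 8.61 + 29.29
= 305.9 mOsm/kg ≈ 305.9 mOsm/kg
Osmolar gap = measured − calculated = 313 − 305.9 = 7.1 mOsm/kg

7.1 mOsm/kg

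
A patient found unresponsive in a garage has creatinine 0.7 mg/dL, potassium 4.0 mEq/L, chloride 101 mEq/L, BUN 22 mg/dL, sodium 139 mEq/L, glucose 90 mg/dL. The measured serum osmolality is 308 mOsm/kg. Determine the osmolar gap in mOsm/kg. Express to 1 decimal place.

Calculated osmolality = 2·Na + glucose/18 + BUN/2.8
= 2·139 + 90/18 + 22/2.8
= 278 + 5 + 7.86
= 290.86 mOsm/kg ≈ 290.9 mOsm/kg
Osmolar gap = measured − calculated = 308 − 290.9 = 17.1 mOsm/kg

17.1 mOsm/kg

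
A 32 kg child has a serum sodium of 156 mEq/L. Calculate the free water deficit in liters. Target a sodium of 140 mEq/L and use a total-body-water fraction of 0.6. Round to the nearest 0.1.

TBW = 0.6 · 32 = 19.2 L
Free water deficit = TBW · (Na/140 − 1)
= 19.2 · (156/140 − 1)
= 19.2 · 0.1143
= 2.19 L

2.2 L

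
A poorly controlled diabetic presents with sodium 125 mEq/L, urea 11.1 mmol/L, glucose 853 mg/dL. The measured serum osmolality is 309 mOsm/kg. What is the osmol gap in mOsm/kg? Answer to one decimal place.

0.5 mOsm/kg

Calculated osmolality = 2·Na + glucose/18 + urea
= 2·125 + 853/18 + 11.1
= 250 + 47.39 + 11.10
= 308.49 mOsm/kg ≈ 308.5 mOsm/kg
Osmolar gap = measured − calculated = 309 − 308.5 = 0.5 mOsm/kg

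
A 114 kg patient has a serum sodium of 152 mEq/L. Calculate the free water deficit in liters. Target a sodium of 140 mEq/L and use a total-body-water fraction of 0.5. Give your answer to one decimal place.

4.9 L

TBW = 0.5 · 114 = 57 L
Free water deficit = TBW · (Na/140 − 1)
= 57 · (152/140 − 1)
= 57 · 0.0857
= 4.88 L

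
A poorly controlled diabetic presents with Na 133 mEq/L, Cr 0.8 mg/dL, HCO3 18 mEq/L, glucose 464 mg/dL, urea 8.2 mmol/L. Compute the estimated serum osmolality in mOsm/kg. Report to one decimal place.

300.0 mOsm/kg

Calculated osmolality = 2·Na + glucose/18 + urea
= 2·133 + 464/18 + 8.2
= 266 + 25.78 + 8.20
= 299.98 mOsm/kg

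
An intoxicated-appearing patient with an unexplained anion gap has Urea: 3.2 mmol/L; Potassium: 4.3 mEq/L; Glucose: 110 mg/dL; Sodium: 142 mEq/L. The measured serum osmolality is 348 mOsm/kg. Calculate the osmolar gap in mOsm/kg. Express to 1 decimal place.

Calculated osmolality = 2·Na + glucose/18 + urea
= 2·142 + 110/18 + 3.2
= 284 + 6.11 + 3.20
= 293.31 mOsm/kg ≈ 293.3 mOsm/kg
Osmolar gap = measured − calculated = 348 − 293.3 = 54.7 mOsm/kg

54.7 mOsm/kg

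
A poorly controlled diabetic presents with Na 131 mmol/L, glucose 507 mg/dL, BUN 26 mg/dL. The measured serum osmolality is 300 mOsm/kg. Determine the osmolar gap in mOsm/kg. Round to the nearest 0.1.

Calculated osmolality = 2·Na + glucose/18 + BUN/2.8
= 2·131 + 507/18 + 26/2.8
= 262 + 28.17 + 9.29
= 299.46 mOsm/kg ≈ 299.5 mOsm/kg
Osmolar gap = measured − calculated = 300 − 299.5 = 0.5 mOsm/kg

0.5 mOsm/kg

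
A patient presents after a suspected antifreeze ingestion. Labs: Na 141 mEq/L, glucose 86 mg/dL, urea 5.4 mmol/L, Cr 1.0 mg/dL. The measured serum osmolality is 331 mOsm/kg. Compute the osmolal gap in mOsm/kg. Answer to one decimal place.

38.8 mOsm/kg

Calculated osmolality = 2·Na + glucose/18 + urea
= 2·141 + 86/18 + 5.4
= 282 + 4.78 + 5.40
= 292.18 mOsm/kg ≈ 292.2 mOsm/kg
Osmolar gap = measured − calculated = 331 − 292.2 = 38.8 mOsm/kg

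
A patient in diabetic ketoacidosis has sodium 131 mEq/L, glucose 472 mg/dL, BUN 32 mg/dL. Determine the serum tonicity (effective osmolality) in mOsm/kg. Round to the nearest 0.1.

Effective osmolality excludes urea (freely permeant across cell membranes):
2·Na + glucose/18
= 2·131 + 472/18
= 262 + 26.22
= 288.22 mOsm/kg

288.2 mOsm/kg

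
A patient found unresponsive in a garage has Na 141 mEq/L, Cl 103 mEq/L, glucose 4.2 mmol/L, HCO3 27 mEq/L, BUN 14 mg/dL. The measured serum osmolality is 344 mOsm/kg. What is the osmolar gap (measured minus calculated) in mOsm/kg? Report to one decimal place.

52.8 mOsm/kg

Calculated osmolality = 2·Na + glucose + BUN/2.8
= 2·141 + 4.2 + 14/2.8
= 282 + 4.20 + 5
= 291.2 mOsm/kg ≈ 291.2 mOsm/kg
Osmolar gap = measured − calculated = 344 − 291.2 = 52.8 mOsm/kg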